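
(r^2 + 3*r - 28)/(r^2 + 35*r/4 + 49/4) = 4*(r - 4)/(4*r + 7)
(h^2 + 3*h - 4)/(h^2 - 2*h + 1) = (h + 4)/(h - 1)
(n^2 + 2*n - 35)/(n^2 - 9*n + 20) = (n + 7)/(n - 4)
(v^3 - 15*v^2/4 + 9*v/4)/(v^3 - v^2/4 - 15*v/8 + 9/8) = 2*v*(v - 3)/(2*v^2 + v - 3)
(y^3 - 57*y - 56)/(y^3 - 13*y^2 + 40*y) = (y^2 + 8*y + 7)/(y*(y - 5))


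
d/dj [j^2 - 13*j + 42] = 2*j - 13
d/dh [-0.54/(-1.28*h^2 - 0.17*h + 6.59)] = (-1.3824*h - 0.0918)/(1.28*h^2 + 0.17*h - 6.59)^2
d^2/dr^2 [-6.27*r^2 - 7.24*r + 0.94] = -12.5400000000000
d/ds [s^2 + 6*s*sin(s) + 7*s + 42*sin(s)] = 6*s*cos(s) + 2*s + 6*sin(s) + 42*cos(s) + 7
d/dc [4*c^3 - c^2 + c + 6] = 12*c^2 - 2*c + 1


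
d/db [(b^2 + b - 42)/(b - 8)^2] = (76 - 17*b)/(b^3 - 24*b^2 + 192*b - 512)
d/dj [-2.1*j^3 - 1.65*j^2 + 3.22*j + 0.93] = -6.3*j^2 - 3.3*j + 3.22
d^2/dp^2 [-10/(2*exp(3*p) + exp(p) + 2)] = 10*(-2*(6*exp(2*p) + 1)^2*exp(p) + (18*exp(2*p) + 1)*(2*exp(3*p) + exp(p) + 2))*exp(p)/(2*exp(3*p) + exp(p) + 2)^3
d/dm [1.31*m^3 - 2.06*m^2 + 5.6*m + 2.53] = 3.93*m^2 - 4.12*m + 5.6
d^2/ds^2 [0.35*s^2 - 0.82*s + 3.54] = 0.700000000000000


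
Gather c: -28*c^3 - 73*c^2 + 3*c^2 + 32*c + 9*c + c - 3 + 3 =-28*c^3 - 70*c^2 + 42*c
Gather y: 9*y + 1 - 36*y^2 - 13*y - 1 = -36*y^2 - 4*y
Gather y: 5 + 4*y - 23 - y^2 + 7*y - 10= -y^2 + 11*y - 28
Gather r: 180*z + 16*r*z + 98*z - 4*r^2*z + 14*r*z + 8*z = -4*r^2*z + 30*r*z + 286*z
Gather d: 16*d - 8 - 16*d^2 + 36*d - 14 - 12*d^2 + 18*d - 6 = -28*d^2 + 70*d - 28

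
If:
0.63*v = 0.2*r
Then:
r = 3.15*v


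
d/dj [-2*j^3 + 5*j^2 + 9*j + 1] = -6*j^2 + 10*j + 9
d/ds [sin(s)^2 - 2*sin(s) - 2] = 2*(sin(s) - 1)*cos(s)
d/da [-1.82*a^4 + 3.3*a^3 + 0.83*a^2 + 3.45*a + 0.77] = -7.28*a^3 + 9.9*a^2 + 1.66*a + 3.45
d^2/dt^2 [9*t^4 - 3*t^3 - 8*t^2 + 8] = 108*t^2 - 18*t - 16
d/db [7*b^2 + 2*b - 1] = 14*b + 2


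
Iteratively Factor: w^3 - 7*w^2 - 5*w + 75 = (w - 5)*(w^2 - 2*w - 15) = (w - 5)^2*(w + 3)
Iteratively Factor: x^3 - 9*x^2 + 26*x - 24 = (x - 3)*(x^2 - 6*x + 8) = (x - 4)*(x - 3)*(x - 2)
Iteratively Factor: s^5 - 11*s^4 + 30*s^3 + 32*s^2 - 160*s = (s + 2)*(s^4 - 13*s^3 + 56*s^2 - 80*s) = s*(s + 2)*(s^3 - 13*s^2 + 56*s - 80) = s*(s - 5)*(s + 2)*(s^2 - 8*s + 16) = s*(s - 5)*(s - 4)*(s + 2)*(s - 4)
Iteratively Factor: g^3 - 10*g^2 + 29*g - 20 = (g - 4)*(g^2 - 6*g + 5) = (g - 4)*(g - 1)*(g - 5)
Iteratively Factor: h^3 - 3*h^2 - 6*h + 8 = (h - 1)*(h^2 - 2*h - 8) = (h - 4)*(h - 1)*(h + 2)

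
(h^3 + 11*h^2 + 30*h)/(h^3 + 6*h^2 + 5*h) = (h + 6)/(h + 1)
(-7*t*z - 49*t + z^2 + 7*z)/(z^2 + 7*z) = (-7*t + z)/z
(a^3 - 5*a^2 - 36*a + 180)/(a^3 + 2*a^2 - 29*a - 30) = (a - 6)/(a + 1)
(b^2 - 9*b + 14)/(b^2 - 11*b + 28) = (b - 2)/(b - 4)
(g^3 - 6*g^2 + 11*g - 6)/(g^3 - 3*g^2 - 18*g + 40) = (g^2 - 4*g + 3)/(g^2 - g - 20)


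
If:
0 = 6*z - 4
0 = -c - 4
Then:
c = -4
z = 2/3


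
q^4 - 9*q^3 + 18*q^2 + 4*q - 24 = (q - 6)*(q - 2)^2*(q + 1)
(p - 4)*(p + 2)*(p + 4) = p^3 + 2*p^2 - 16*p - 32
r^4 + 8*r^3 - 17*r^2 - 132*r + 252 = (r - 3)*(r - 2)*(r + 6)*(r + 7)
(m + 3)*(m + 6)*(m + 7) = m^3 + 16*m^2 + 81*m + 126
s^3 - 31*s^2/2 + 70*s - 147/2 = (s - 7)^2*(s - 3/2)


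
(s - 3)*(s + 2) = s^2 - s - 6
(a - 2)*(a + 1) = a^2 - a - 2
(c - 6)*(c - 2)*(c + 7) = c^3 - c^2 - 44*c + 84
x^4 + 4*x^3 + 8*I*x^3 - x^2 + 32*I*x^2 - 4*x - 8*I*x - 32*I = (x + 4)*(x + 8*I)*(-I*x + I)*(I*x + I)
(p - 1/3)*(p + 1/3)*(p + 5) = p^3 + 5*p^2 - p/9 - 5/9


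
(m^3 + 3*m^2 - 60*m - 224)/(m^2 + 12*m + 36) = (m^3 + 3*m^2 - 60*m - 224)/(m^2 + 12*m + 36)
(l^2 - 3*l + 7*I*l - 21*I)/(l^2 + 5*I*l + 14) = (l - 3)/(l - 2*I)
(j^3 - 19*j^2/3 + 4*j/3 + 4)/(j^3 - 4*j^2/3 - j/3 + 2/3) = (j - 6)/(j - 1)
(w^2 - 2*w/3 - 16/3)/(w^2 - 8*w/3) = (w + 2)/w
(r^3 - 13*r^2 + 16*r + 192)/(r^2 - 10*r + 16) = (r^2 - 5*r - 24)/(r - 2)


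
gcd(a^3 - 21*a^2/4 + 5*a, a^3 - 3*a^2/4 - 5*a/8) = a^2 - 5*a/4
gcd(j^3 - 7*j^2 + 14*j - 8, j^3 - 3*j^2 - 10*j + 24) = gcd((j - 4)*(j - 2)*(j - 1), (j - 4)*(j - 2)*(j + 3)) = j^2 - 6*j + 8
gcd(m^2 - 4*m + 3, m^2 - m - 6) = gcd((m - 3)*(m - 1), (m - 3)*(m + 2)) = m - 3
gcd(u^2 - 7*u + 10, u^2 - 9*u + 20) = u - 5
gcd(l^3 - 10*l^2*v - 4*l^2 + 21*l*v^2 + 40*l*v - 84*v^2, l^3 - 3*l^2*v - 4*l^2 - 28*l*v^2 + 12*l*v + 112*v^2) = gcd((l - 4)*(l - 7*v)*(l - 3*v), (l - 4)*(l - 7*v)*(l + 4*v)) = -l^2 + 7*l*v + 4*l - 28*v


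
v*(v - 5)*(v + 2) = v^3 - 3*v^2 - 10*v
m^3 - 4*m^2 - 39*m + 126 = (m - 7)*(m - 3)*(m + 6)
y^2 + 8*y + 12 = (y + 2)*(y + 6)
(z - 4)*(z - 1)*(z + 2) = z^3 - 3*z^2 - 6*z + 8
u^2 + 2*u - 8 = (u - 2)*(u + 4)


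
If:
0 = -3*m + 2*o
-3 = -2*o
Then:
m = 1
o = 3/2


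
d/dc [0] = 0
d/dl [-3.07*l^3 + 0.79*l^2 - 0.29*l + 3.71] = -9.21*l^2 + 1.58*l - 0.29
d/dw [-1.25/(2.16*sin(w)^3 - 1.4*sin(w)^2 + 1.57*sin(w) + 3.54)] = (8.1*sin(w)^2 - 3.5*sin(w) + 1.9625)*cos(w)/(2.16*sin(w)^3 - 1.4*sin(w)^2 + 1.57*sin(w) + 3.54)^2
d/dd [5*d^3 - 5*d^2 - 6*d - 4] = 15*d^2 - 10*d - 6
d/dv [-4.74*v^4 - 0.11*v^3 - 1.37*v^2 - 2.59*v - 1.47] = -18.96*v^3 - 0.33*v^2 - 2.74*v - 2.59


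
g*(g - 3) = g^2 - 3*g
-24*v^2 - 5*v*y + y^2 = (-8*v + y)*(3*v + y)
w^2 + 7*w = w*(w + 7)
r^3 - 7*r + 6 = (r - 2)*(r - 1)*(r + 3)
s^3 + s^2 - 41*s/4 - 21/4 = (s - 3)*(s + 1/2)*(s + 7/2)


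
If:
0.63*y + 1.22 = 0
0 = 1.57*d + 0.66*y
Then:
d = 0.81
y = -1.94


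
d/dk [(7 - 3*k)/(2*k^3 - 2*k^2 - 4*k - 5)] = (12*k^3 - 48*k^2 + 28*k + 43)/(4*k^6 - 8*k^5 - 12*k^4 - 4*k^3 + 36*k^2 + 40*k + 25)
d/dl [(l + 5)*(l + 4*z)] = 2*l + 4*z + 5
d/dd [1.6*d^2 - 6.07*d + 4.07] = 3.2*d - 6.07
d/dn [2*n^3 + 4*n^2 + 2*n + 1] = 6*n^2 + 8*n + 2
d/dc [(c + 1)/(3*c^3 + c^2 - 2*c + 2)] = (3*c^3 + c^2 - 2*c - (c + 1)*(9*c^2 + 2*c - 2) + 2)/(3*c^3 + c^2 - 2*c + 2)^2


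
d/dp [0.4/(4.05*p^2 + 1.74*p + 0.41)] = (-3.24*p - 0.696)/(4.05*p^2 + 1.74*p + 0.41)^2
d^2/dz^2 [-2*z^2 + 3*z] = -4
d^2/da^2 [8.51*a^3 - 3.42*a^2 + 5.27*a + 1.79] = 51.06*a - 6.84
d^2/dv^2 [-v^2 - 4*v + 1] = -2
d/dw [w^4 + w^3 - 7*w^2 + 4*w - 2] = 4*w^3 + 3*w^2 - 14*w + 4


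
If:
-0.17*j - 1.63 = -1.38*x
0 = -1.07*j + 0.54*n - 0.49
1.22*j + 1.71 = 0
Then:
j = -1.40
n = -1.87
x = 1.01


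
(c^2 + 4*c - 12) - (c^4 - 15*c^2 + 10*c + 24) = -c^4 + 16*c^2 - 6*c - 36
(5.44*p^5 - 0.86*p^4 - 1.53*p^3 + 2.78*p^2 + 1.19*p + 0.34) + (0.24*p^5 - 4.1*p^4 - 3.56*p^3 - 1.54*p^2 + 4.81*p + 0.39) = 5.68*p^5 - 4.96*p^4 - 5.09*p^3 + 1.24*p^2 + 6.0*p + 0.73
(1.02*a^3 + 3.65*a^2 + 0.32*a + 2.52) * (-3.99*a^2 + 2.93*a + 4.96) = -4.0698*a^5 - 11.5749*a^4 + 14.4769*a^3 + 8.9868*a^2 + 8.9708*a + 12.4992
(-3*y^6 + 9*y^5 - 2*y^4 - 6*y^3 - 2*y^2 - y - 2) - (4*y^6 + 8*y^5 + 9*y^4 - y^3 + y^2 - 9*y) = -7*y^6 + y^5 - 11*y^4 - 5*y^3 - 3*y^2 + 8*y - 2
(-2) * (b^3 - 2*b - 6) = -2*b^3 + 4*b + 12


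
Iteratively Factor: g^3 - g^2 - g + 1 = (g - 1)*(g^2 - 1) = (g - 1)*(g + 1)*(g - 1)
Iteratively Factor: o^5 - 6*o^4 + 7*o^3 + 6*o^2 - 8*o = (o + 1)*(o^4 - 7*o^3 + 14*o^2 - 8*o) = (o - 2)*(o + 1)*(o^3 - 5*o^2 + 4*o) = o*(o - 2)*(o + 1)*(o^2 - 5*o + 4) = o*(o - 4)*(o - 2)*(o + 1)*(o - 1)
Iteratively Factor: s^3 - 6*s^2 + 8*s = (s - 4)*(s^2 - 2*s) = (s - 4)*(s - 2)*(s)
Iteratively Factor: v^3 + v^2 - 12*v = (v)*(v^2 + v - 12) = v*(v - 3)*(v + 4)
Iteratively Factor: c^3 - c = (c)*(c^2 - 1) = c*(c - 1)*(c + 1)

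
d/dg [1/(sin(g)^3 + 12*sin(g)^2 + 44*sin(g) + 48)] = (-24*sin(g) + 3*cos(g)^2 - 47)*cos(g)/(sin(g)^3 + 12*sin(g)^2 + 44*sin(g) + 48)^2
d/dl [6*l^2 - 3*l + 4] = 12*l - 3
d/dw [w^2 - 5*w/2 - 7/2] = 2*w - 5/2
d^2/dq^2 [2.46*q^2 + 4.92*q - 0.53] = 4.92000000000000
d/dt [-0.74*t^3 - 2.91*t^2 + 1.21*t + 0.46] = -2.22*t^2 - 5.82*t + 1.21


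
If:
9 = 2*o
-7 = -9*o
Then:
No Solution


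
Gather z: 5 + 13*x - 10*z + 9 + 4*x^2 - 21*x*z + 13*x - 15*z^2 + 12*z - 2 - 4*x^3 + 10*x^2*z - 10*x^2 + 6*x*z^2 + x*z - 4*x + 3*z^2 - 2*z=-4*x^3 - 6*x^2 + 22*x + z^2*(6*x - 12) + z*(10*x^2 - 20*x) + 12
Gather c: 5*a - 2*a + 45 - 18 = 3*a + 27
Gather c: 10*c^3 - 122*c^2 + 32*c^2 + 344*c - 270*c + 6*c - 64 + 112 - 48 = 10*c^3 - 90*c^2 + 80*c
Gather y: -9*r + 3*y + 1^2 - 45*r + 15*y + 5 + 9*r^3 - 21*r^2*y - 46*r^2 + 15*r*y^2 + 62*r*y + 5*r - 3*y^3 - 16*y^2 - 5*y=9*r^3 - 46*r^2 - 49*r - 3*y^3 + y^2*(15*r - 16) + y*(-21*r^2 + 62*r + 13) + 6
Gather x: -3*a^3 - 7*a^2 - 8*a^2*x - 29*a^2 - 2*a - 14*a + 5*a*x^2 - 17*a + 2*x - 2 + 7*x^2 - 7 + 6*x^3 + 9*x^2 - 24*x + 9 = -3*a^3 - 36*a^2 - 33*a + 6*x^3 + x^2*(5*a + 16) + x*(-8*a^2 - 22)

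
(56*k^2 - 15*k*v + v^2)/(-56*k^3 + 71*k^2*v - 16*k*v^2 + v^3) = 1/(-k + v)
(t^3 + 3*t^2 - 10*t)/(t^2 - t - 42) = t*(-t^2 - 3*t + 10)/(-t^2 + t + 42)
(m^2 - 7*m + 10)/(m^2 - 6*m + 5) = (m - 2)/(m - 1)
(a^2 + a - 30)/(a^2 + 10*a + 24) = (a - 5)/(a + 4)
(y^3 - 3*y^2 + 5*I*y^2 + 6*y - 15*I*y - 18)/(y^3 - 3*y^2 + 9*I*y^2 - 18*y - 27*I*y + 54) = (y - I)/(y + 3*I)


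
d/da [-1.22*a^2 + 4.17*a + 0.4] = 4.17 - 2.44*a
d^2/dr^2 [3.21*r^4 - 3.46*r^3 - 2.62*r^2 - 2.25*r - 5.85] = 38.52*r^2 - 20.76*r - 5.24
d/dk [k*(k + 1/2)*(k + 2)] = 3*k^2 + 5*k + 1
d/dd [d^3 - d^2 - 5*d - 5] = 3*d^2 - 2*d - 5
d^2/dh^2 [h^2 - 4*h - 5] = 2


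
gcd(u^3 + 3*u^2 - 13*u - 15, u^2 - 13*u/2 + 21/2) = u - 3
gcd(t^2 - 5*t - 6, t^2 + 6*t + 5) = t + 1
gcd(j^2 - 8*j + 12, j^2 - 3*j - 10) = 1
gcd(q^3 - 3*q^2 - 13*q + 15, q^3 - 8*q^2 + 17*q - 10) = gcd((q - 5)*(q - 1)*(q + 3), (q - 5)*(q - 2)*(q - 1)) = q^2 - 6*q + 5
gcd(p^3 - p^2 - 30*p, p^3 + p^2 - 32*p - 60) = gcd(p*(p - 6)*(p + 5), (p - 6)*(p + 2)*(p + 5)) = p^2 - p - 30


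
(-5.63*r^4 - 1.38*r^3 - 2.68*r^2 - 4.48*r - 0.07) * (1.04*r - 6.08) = -5.8552*r^5 + 32.7952*r^4 + 5.6032*r^3 + 11.6352*r^2 + 27.1656*r + 0.4256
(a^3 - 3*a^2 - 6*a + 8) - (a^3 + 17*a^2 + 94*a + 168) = -20*a^2 - 100*a - 160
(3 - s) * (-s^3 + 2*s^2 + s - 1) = s^4 - 5*s^3 + 5*s^2 + 4*s - 3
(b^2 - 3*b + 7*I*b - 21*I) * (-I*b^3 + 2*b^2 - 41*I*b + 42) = -I*b^5 + 9*b^4 + 3*I*b^4 - 27*b^3 - 27*I*b^3 + 329*b^2 + 81*I*b^2 - 987*b + 294*I*b - 882*I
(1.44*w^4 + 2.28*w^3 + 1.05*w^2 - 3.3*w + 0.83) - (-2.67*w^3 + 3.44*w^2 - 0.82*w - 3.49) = 1.44*w^4 + 4.95*w^3 - 2.39*w^2 - 2.48*w + 4.32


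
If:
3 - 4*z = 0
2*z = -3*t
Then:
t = -1/2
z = 3/4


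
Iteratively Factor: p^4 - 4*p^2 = (p - 2)*(p^3 + 2*p^2) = p*(p - 2)*(p^2 + 2*p) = p*(p - 2)*(p + 2)*(p)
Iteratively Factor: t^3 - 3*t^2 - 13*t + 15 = (t - 5)*(t^2 + 2*t - 3) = (t - 5)*(t + 3)*(t - 1)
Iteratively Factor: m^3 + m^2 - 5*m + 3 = (m + 3)*(m^2 - 2*m + 1) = (m - 1)*(m + 3)*(m - 1)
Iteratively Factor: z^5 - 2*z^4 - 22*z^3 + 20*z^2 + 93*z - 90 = (z - 1)*(z^4 - z^3 - 23*z^2 - 3*z + 90) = (z - 1)*(z + 3)*(z^3 - 4*z^2 - 11*z + 30) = (z - 1)*(z + 3)^2*(z^2 - 7*z + 10) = (z - 5)*(z - 1)*(z + 3)^2*(z - 2)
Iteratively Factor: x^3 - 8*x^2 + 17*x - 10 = (x - 1)*(x^2 - 7*x + 10) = (x - 5)*(x - 1)*(x - 2)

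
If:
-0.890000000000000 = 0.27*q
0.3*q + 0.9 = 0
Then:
No Solution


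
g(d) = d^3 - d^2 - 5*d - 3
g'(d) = 3*d^2 - 2*d - 5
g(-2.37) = -10.08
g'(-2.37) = 16.59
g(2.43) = -6.71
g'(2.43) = 7.85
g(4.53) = 46.79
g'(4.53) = 47.50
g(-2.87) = -20.53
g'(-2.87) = 25.45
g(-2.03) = -5.34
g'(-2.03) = 11.42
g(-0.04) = -2.80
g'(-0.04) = -4.92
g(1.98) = -9.06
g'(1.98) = 2.80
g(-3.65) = -46.70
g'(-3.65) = 42.27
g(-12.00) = -1815.00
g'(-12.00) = 451.00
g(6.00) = 147.00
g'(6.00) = 91.00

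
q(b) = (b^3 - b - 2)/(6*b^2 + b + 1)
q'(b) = (-12*b - 1)*(b^3 - b - 2)/(6*b^2 + b + 1)^2 + (3*b^2 - 1)/(6*b^2 + b + 1) = ((12*b + 1)*(-b^3 + b + 2) + (3*b^2 - 1)*(6*b^2 + b + 1))/(6*b^2 + b + 1)^2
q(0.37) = -1.06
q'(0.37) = 2.36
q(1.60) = 0.03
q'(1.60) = 0.34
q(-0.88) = -0.38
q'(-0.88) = -0.48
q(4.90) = 0.74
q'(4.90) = 0.18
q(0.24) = -1.40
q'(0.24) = 2.91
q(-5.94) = -0.99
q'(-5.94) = 0.17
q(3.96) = 0.57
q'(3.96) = 0.19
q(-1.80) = -0.32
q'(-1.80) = 0.11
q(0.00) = -2.00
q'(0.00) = 1.00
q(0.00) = -2.00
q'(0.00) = 1.00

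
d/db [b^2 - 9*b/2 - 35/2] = 2*b - 9/2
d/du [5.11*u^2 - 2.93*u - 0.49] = 10.22*u - 2.93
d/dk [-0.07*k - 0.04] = -0.0700000000000000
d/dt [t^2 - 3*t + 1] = 2*t - 3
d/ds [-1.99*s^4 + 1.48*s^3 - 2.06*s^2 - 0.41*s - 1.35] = -7.96*s^3 + 4.44*s^2 - 4.12*s - 0.41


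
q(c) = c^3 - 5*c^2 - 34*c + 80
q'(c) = 3*c^2 - 10*c - 34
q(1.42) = 24.50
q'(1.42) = -42.15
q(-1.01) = 108.21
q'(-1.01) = -20.84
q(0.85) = 48.10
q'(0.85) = -40.33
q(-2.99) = 110.23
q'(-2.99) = 22.72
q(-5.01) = -0.91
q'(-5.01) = 91.40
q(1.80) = 8.43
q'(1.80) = -42.28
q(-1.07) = 109.43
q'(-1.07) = -19.87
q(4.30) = -79.14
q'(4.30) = -21.53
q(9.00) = 98.00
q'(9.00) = 119.00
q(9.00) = 98.00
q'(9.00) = 119.00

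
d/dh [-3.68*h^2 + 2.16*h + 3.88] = 2.16 - 7.36*h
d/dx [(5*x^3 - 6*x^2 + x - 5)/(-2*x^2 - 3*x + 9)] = (-10*x^4 - 30*x^3 + 155*x^2 - 128*x - 6)/(4*x^4 + 12*x^3 - 27*x^2 - 54*x + 81)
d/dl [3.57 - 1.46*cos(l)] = 1.46*sin(l)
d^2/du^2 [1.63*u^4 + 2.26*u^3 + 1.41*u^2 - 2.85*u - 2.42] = 19.56*u^2 + 13.56*u + 2.82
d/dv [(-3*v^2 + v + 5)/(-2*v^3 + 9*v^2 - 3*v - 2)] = (-6*v^4 + 4*v^3 + 30*v^2 - 78*v + 13)/(4*v^6 - 36*v^5 + 93*v^4 - 46*v^3 - 27*v^2 + 12*v + 4)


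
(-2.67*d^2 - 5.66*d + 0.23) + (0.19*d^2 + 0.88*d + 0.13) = -2.48*d^2 - 4.78*d + 0.36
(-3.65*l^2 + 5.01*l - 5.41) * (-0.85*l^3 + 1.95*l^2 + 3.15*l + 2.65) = 3.1025*l^5 - 11.376*l^4 + 2.8705*l^3 - 4.4405*l^2 - 3.765*l - 14.3365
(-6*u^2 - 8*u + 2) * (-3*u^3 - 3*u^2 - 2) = 18*u^5 + 42*u^4 + 18*u^3 + 6*u^2 + 16*u - 4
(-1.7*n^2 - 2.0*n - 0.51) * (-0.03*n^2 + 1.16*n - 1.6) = 0.051*n^4 - 1.912*n^3 + 0.4153*n^2 + 2.6084*n + 0.816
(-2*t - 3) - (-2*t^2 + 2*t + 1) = 2*t^2 - 4*t - 4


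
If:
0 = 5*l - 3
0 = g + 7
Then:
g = -7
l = 3/5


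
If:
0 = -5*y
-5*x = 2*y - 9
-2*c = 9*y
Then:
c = 0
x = 9/5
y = 0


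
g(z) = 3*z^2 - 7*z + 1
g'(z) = 6*z - 7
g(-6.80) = 187.32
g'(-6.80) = -47.80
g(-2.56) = 38.58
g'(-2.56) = -22.36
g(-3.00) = 49.00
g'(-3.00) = -25.00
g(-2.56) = 38.58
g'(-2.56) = -22.36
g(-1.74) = 22.26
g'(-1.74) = -17.44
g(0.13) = 0.14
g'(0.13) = -6.22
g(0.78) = -2.63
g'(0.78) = -2.32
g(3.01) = 7.11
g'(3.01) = 11.06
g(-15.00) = 781.00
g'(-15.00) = -97.00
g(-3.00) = 49.00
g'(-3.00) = -25.00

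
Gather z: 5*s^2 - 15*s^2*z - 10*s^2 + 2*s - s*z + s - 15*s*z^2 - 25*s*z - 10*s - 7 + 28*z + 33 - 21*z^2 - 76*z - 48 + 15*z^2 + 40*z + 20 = -5*s^2 - 7*s + z^2*(-15*s - 6) + z*(-15*s^2 - 26*s - 8) - 2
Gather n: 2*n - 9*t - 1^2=2*n - 9*t - 1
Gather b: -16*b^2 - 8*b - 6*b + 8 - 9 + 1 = -16*b^2 - 14*b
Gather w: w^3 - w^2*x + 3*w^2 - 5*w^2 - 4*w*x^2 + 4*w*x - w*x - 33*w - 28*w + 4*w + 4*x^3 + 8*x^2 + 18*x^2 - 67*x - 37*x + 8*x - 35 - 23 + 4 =w^3 + w^2*(-x - 2) + w*(-4*x^2 + 3*x - 57) + 4*x^3 + 26*x^2 - 96*x - 54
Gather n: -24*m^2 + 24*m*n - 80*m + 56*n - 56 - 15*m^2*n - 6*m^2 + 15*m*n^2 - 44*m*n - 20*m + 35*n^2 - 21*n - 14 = -30*m^2 - 100*m + n^2*(15*m + 35) + n*(-15*m^2 - 20*m + 35) - 70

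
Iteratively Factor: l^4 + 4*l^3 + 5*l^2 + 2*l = (l + 2)*(l^3 + 2*l^2 + l) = l*(l + 2)*(l^2 + 2*l + 1) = l*(l + 1)*(l + 2)*(l + 1)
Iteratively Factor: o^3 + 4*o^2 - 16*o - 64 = (o - 4)*(o^2 + 8*o + 16) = (o - 4)*(o + 4)*(o + 4)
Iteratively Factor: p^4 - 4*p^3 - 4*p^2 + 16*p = (p)*(p^3 - 4*p^2 - 4*p + 16) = p*(p - 2)*(p^2 - 2*p - 8) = p*(p - 2)*(p + 2)*(p - 4)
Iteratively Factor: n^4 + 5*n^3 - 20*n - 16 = (n + 4)*(n^3 + n^2 - 4*n - 4) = (n + 2)*(n + 4)*(n^2 - n - 2) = (n - 2)*(n + 2)*(n + 4)*(n + 1)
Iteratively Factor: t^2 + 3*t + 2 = (t + 2)*(t + 1)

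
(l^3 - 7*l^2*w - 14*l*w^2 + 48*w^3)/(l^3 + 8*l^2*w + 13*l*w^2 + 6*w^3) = (l^3 - 7*l^2*w - 14*l*w^2 + 48*w^3)/(l^3 + 8*l^2*w + 13*l*w^2 + 6*w^3)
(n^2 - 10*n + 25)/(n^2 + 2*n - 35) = (n - 5)/(n + 7)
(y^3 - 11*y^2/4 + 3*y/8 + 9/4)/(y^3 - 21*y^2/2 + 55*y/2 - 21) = (y + 3/4)/(y - 7)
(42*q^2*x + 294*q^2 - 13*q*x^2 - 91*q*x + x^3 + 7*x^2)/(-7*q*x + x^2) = -6*q - 42*q/x + x + 7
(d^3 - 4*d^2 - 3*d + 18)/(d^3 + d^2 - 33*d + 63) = (d + 2)/(d + 7)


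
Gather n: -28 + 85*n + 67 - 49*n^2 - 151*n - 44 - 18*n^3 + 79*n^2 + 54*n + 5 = -18*n^3 + 30*n^2 - 12*n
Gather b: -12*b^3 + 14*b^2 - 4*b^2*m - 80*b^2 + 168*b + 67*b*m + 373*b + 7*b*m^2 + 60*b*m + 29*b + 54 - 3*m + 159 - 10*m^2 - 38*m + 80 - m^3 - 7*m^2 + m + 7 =-12*b^3 + b^2*(-4*m - 66) + b*(7*m^2 + 127*m + 570) - m^3 - 17*m^2 - 40*m + 300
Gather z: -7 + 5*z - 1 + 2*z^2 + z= 2*z^2 + 6*z - 8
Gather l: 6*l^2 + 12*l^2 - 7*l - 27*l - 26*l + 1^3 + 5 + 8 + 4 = 18*l^2 - 60*l + 18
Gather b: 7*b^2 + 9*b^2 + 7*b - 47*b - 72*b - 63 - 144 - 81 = 16*b^2 - 112*b - 288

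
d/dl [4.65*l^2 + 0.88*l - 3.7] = 9.3*l + 0.88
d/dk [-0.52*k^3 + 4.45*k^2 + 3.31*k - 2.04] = -1.56*k^2 + 8.9*k + 3.31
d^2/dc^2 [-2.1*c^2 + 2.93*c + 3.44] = -4.20000000000000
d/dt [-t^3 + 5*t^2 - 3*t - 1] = -3*t^2 + 10*t - 3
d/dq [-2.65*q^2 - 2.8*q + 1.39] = -5.3*q - 2.8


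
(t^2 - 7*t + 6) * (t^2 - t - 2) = t^4 - 8*t^3 + 11*t^2 + 8*t - 12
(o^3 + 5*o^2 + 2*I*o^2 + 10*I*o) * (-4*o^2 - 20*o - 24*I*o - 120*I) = -4*o^5 - 40*o^4 - 32*I*o^4 - 52*o^3 - 320*I*o^3 + 480*o^2 - 800*I*o^2 + 1200*o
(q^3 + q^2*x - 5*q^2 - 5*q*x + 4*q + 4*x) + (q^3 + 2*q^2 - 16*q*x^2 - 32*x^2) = 2*q^3 + q^2*x - 3*q^2 - 16*q*x^2 - 5*q*x + 4*q - 32*x^2 + 4*x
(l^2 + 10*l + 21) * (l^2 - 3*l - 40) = l^4 + 7*l^3 - 49*l^2 - 463*l - 840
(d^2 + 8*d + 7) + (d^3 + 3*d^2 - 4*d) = d^3 + 4*d^2 + 4*d + 7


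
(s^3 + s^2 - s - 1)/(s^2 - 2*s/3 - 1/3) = 3*(s^2 + 2*s + 1)/(3*s + 1)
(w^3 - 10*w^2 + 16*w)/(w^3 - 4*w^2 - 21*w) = (-w^2 + 10*w - 16)/(-w^2 + 4*w + 21)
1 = 1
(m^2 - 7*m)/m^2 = (m - 7)/m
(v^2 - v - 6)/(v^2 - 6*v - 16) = (v - 3)/(v - 8)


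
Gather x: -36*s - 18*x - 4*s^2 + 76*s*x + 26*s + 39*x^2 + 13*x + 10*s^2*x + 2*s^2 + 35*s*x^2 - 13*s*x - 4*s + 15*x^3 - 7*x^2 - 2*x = -2*s^2 - 14*s + 15*x^3 + x^2*(35*s + 32) + x*(10*s^2 + 63*s - 7)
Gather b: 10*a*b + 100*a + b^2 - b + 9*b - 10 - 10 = 100*a + b^2 + b*(10*a + 8) - 20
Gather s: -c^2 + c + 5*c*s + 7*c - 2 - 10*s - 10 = -c^2 + 8*c + s*(5*c - 10) - 12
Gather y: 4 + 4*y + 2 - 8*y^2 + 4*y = -8*y^2 + 8*y + 6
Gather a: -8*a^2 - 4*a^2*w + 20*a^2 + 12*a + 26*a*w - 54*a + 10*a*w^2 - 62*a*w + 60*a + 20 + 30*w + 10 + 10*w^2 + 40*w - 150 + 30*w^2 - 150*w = a^2*(12 - 4*w) + a*(10*w^2 - 36*w + 18) + 40*w^2 - 80*w - 120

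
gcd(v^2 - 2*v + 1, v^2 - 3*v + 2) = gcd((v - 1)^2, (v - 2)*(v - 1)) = v - 1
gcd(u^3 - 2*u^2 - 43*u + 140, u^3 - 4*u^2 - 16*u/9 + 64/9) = u - 4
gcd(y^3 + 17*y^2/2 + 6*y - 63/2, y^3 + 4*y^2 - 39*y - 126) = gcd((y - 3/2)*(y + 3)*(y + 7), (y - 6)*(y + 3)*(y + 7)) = y^2 + 10*y + 21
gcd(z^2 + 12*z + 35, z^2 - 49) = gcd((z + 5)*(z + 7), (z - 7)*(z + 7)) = z + 7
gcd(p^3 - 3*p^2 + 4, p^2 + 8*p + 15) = 1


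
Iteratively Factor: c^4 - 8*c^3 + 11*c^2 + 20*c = (c - 5)*(c^3 - 3*c^2 - 4*c) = (c - 5)*(c + 1)*(c^2 - 4*c) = (c - 5)*(c - 4)*(c + 1)*(c)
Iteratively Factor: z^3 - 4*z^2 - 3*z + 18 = (z + 2)*(z^2 - 6*z + 9) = (z - 3)*(z + 2)*(z - 3)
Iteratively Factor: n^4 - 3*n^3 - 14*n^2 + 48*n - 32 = (n - 1)*(n^3 - 2*n^2 - 16*n + 32) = (n - 4)*(n - 1)*(n^2 + 2*n - 8) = (n - 4)*(n - 2)*(n - 1)*(n + 4)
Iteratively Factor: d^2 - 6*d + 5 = (d - 1)*(d - 5)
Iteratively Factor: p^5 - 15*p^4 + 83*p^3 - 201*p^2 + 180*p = (p - 5)*(p^4 - 10*p^3 + 33*p^2 - 36*p) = (p - 5)*(p - 4)*(p^3 - 6*p^2 + 9*p) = p*(p - 5)*(p - 4)*(p^2 - 6*p + 9) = p*(p - 5)*(p - 4)*(p - 3)*(p - 3)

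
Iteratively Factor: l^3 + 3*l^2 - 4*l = (l + 4)*(l^2 - l) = l*(l + 4)*(l - 1)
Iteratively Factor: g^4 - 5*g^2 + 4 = (g - 1)*(g^3 + g^2 - 4*g - 4) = (g - 2)*(g - 1)*(g^2 + 3*g + 2) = (g - 2)*(g - 1)*(g + 2)*(g + 1)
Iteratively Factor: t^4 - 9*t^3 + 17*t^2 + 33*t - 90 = (t - 3)*(t^3 - 6*t^2 - t + 30) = (t - 3)^2*(t^2 - 3*t - 10) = (t - 5)*(t - 3)^2*(t + 2)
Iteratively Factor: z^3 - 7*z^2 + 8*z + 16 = (z - 4)*(z^2 - 3*z - 4) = (z - 4)*(z + 1)*(z - 4)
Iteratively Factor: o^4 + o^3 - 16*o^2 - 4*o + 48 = (o - 2)*(o^3 + 3*o^2 - 10*o - 24) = (o - 2)*(o + 2)*(o^2 + o - 12) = (o - 3)*(o - 2)*(o + 2)*(o + 4)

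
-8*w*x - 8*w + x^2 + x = (-8*w + x)*(x + 1)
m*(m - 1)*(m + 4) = m^3 + 3*m^2 - 4*m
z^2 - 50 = (z - 5*sqrt(2))*(z + 5*sqrt(2))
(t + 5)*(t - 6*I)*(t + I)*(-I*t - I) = -I*t^4 - 5*t^3 - 6*I*t^3 - 30*t^2 - 11*I*t^2 - 25*t - 36*I*t - 30*I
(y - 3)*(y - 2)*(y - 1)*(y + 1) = y^4 - 5*y^3 + 5*y^2 + 5*y - 6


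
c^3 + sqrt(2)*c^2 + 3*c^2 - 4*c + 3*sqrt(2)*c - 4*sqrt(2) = (c - 1)*(c + 4)*(c + sqrt(2))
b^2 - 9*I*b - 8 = (b - 8*I)*(b - I)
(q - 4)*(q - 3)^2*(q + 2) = q^4 - 8*q^3 + 13*q^2 + 30*q - 72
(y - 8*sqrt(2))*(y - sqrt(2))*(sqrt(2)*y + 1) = sqrt(2)*y^3 - 17*y^2 + 7*sqrt(2)*y + 16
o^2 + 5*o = o*(o + 5)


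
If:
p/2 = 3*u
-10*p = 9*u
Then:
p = 0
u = 0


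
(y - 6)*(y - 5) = y^2 - 11*y + 30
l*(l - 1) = l^2 - l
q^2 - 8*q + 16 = (q - 4)^2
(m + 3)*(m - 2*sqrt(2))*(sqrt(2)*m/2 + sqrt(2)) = sqrt(2)*m^3/2 - 2*m^2 + 5*sqrt(2)*m^2/2 - 10*m + 3*sqrt(2)*m - 12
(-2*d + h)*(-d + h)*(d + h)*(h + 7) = 2*d^3*h + 14*d^3 - d^2*h^2 - 7*d^2*h - 2*d*h^3 - 14*d*h^2 + h^4 + 7*h^3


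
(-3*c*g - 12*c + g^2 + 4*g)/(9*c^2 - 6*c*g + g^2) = (-g - 4)/(3*c - g)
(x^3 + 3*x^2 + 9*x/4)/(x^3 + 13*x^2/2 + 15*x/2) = (x + 3/2)/(x + 5)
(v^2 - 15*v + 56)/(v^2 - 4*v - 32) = (v - 7)/(v + 4)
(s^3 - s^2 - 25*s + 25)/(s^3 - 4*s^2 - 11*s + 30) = (s^2 + 4*s - 5)/(s^2 + s - 6)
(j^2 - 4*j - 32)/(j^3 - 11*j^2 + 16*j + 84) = (j^2 - 4*j - 32)/(j^3 - 11*j^2 + 16*j + 84)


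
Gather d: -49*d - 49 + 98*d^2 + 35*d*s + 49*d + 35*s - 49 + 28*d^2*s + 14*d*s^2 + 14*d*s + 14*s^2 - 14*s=d^2*(28*s + 98) + d*(14*s^2 + 49*s) + 14*s^2 + 21*s - 98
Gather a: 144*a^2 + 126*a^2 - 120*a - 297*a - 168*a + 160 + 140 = 270*a^2 - 585*a + 300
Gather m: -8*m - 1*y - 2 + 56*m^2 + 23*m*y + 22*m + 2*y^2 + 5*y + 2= 56*m^2 + m*(23*y + 14) + 2*y^2 + 4*y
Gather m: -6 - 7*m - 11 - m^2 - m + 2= -m^2 - 8*m - 15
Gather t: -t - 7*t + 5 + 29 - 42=-8*t - 8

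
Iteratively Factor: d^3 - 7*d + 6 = (d + 3)*(d^2 - 3*d + 2) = (d - 1)*(d + 3)*(d - 2)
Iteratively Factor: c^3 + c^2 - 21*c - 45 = (c - 5)*(c^2 + 6*c + 9) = (c - 5)*(c + 3)*(c + 3)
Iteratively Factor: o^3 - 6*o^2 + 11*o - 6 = (o - 2)*(o^2 - 4*o + 3) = (o - 2)*(o - 1)*(o - 3)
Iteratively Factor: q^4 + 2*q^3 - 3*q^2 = (q - 1)*(q^3 + 3*q^2) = (q - 1)*(q + 3)*(q^2) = q*(q - 1)*(q + 3)*(q)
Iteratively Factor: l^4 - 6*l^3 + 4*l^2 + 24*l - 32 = (l - 4)*(l^3 - 2*l^2 - 4*l + 8) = (l - 4)*(l - 2)*(l^2 - 4) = (l - 4)*(l - 2)^2*(l + 2)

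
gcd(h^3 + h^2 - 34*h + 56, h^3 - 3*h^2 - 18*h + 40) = h - 2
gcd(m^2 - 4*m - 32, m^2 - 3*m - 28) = m + 4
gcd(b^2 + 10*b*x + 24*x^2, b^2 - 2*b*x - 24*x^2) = b + 4*x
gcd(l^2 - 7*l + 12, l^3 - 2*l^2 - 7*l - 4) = l - 4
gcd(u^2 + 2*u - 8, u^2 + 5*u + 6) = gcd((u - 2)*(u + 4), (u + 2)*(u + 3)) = 1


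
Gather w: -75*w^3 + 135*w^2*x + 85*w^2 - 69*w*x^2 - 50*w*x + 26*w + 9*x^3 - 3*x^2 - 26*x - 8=-75*w^3 + w^2*(135*x + 85) + w*(-69*x^2 - 50*x + 26) + 9*x^3 - 3*x^2 - 26*x - 8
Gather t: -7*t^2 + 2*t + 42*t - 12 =-7*t^2 + 44*t - 12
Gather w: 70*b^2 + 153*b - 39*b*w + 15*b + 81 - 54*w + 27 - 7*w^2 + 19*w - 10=70*b^2 + 168*b - 7*w^2 + w*(-39*b - 35) + 98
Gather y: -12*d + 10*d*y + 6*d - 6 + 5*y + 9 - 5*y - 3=10*d*y - 6*d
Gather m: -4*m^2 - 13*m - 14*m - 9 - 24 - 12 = -4*m^2 - 27*m - 45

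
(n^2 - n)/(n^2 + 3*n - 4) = n/(n + 4)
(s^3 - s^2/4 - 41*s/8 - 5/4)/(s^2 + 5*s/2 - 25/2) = (4*s^2 + 9*s + 2)/(4*(s + 5))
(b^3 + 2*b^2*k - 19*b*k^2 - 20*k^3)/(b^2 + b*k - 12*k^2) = (b^3 + 2*b^2*k - 19*b*k^2 - 20*k^3)/(b^2 + b*k - 12*k^2)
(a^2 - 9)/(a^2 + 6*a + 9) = (a - 3)/(a + 3)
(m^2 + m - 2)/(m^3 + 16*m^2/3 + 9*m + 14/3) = 3*(m - 1)/(3*m^2 + 10*m + 7)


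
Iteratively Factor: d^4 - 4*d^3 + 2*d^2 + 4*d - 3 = (d - 1)*(d^3 - 3*d^2 - d + 3) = (d - 1)*(d + 1)*(d^2 - 4*d + 3) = (d - 1)^2*(d + 1)*(d - 3)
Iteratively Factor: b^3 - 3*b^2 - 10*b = (b + 2)*(b^2 - 5*b) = b*(b + 2)*(b - 5)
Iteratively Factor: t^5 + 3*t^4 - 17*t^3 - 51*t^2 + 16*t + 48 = (t + 4)*(t^4 - t^3 - 13*t^2 + t + 12) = (t + 3)*(t + 4)*(t^3 - 4*t^2 - t + 4) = (t + 1)*(t + 3)*(t + 4)*(t^2 - 5*t + 4) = (t - 1)*(t + 1)*(t + 3)*(t + 4)*(t - 4)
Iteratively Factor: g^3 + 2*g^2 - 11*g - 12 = (g - 3)*(g^2 + 5*g + 4) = (g - 3)*(g + 1)*(g + 4)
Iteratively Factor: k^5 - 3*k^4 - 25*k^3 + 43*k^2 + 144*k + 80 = (k + 4)*(k^4 - 7*k^3 + 3*k^2 + 31*k + 20) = (k + 1)*(k + 4)*(k^3 - 8*k^2 + 11*k + 20) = (k - 5)*(k + 1)*(k + 4)*(k^2 - 3*k - 4) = (k - 5)*(k + 1)^2*(k + 4)*(k - 4)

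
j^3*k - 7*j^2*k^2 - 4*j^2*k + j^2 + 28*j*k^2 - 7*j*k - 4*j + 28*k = (j - 4)*(j - 7*k)*(j*k + 1)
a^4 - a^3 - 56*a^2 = a^2*(a - 8)*(a + 7)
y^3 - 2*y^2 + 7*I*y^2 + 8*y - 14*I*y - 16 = (y - 2)*(y - I)*(y + 8*I)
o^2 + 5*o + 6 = (o + 2)*(o + 3)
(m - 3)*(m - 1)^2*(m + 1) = m^4 - 4*m^3 + 2*m^2 + 4*m - 3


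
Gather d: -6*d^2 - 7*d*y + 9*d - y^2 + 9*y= -6*d^2 + d*(9 - 7*y) - y^2 + 9*y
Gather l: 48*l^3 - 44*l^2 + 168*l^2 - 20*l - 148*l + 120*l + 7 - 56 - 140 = 48*l^3 + 124*l^2 - 48*l - 189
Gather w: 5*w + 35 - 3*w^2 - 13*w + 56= -3*w^2 - 8*w + 91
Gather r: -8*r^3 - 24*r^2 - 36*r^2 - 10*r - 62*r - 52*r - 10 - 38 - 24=-8*r^3 - 60*r^2 - 124*r - 72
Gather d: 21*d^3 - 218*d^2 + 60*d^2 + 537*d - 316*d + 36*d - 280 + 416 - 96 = 21*d^3 - 158*d^2 + 257*d + 40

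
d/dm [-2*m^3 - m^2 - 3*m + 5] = -6*m^2 - 2*m - 3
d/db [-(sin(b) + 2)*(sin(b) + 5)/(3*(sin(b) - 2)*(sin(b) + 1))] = 4*(6*sin(b) - cos(2*b) + 2)*cos(b)/(3*(sin(b) - 2)^2*(sin(b) + 1)^2)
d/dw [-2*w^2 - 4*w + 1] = -4*w - 4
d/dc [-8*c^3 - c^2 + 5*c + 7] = -24*c^2 - 2*c + 5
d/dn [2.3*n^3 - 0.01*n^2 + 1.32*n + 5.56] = 6.9*n^2 - 0.02*n + 1.32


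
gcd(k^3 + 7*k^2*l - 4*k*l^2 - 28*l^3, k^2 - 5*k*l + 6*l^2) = k - 2*l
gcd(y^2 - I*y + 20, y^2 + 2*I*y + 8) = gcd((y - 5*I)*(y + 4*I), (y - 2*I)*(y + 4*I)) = y + 4*I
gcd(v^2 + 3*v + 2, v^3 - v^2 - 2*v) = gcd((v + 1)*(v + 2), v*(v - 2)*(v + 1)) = v + 1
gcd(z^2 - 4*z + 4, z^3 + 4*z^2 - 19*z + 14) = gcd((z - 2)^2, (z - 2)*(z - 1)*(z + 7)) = z - 2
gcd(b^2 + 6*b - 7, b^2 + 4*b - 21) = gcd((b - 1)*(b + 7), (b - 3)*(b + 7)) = b + 7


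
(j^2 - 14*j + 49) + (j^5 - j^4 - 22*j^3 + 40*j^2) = j^5 - j^4 - 22*j^3 + 41*j^2 - 14*j + 49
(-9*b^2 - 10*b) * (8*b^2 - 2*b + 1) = -72*b^4 - 62*b^3 + 11*b^2 - 10*b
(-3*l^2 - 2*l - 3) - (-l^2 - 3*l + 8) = -2*l^2 + l - 11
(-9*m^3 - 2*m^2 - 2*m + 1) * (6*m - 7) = -54*m^4 + 51*m^3 + 2*m^2 + 20*m - 7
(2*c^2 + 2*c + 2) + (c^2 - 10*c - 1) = 3*c^2 - 8*c + 1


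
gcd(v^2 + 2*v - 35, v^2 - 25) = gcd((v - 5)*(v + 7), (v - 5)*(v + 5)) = v - 5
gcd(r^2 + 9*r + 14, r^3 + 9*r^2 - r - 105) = r + 7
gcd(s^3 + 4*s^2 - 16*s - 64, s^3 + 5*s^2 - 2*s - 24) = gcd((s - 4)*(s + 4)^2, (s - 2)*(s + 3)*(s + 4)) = s + 4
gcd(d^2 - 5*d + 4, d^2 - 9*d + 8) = d - 1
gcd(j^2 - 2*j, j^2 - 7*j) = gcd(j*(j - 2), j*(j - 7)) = j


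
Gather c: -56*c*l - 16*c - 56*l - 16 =c*(-56*l - 16) - 56*l - 16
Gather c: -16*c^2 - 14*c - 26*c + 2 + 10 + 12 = -16*c^2 - 40*c + 24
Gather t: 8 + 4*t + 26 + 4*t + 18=8*t + 52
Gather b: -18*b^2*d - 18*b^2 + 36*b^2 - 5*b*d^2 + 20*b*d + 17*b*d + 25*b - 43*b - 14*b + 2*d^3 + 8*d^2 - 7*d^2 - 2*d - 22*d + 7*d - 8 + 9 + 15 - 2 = b^2*(18 - 18*d) + b*(-5*d^2 + 37*d - 32) + 2*d^3 + d^2 - 17*d + 14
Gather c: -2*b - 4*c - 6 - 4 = -2*b - 4*c - 10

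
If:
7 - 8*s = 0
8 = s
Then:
No Solution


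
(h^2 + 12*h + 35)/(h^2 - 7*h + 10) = (h^2 + 12*h + 35)/(h^2 - 7*h + 10)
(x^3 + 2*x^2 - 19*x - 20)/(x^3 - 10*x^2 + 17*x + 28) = (x + 5)/(x - 7)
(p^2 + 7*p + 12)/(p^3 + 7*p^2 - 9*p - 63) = (p + 4)/(p^2 + 4*p - 21)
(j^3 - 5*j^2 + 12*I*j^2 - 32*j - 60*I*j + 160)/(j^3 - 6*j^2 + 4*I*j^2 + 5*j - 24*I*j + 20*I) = (j + 8*I)/(j - 1)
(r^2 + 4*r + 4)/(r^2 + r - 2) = (r + 2)/(r - 1)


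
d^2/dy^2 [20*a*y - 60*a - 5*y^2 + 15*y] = -10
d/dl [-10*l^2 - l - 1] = -20*l - 1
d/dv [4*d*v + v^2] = 4*d + 2*v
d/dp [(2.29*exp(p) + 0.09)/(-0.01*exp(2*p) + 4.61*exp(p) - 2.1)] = (0.0229*exp(2*p) + 0.00179999999999936*exp(p) - 5.2239)*exp(p)/(0.0001*exp(4*p) - 0.0922*exp(3*p) + 21.2941*exp(2*p) - 19.362*exp(p) + 4.41)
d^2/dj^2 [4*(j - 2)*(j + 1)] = 8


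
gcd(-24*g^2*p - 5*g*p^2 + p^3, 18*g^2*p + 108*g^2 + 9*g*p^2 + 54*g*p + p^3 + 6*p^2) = 3*g + p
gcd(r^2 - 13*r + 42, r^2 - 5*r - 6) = r - 6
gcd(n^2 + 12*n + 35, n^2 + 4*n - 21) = n + 7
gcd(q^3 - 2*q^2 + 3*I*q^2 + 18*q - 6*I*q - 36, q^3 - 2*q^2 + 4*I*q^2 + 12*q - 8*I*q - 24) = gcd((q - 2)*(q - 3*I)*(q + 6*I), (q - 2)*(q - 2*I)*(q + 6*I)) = q^2 + q*(-2 + 6*I) - 12*I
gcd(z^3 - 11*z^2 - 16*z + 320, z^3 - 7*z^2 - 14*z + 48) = z - 8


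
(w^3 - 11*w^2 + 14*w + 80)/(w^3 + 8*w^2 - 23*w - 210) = (w^2 - 6*w - 16)/(w^2 + 13*w + 42)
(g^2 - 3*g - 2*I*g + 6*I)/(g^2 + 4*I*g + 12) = (g - 3)/(g + 6*I)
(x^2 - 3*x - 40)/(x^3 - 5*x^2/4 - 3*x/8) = 8*(-x^2 + 3*x + 40)/(x*(-8*x^2 + 10*x + 3))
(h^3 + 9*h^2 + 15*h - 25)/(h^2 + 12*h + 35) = (h^2 + 4*h - 5)/(h + 7)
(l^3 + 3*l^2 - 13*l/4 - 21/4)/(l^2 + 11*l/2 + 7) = (2*l^2 - l - 3)/(2*(l + 2))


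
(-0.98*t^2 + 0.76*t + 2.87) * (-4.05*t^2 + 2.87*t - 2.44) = 3.969*t^4 - 5.8906*t^3 - 7.0511*t^2 + 6.3825*t - 7.0028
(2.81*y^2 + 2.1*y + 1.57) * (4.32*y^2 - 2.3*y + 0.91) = 12.1392*y^4 + 2.609*y^3 + 4.5095*y^2 - 1.7*y + 1.4287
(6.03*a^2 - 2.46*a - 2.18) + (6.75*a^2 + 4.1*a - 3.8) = 12.78*a^2 + 1.64*a - 5.98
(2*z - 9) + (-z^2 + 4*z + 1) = -z^2 + 6*z - 8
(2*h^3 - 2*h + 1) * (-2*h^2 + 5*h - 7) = -4*h^5 + 10*h^4 - 10*h^3 - 12*h^2 + 19*h - 7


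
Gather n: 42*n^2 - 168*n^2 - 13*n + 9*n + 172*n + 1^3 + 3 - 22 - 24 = -126*n^2 + 168*n - 42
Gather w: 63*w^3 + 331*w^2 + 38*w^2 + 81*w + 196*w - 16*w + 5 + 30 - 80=63*w^3 + 369*w^2 + 261*w - 45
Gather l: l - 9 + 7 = l - 2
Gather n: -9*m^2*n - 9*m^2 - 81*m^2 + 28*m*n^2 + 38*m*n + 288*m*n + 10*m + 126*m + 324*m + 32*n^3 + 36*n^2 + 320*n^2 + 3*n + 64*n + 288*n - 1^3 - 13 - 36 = -90*m^2 + 460*m + 32*n^3 + n^2*(28*m + 356) + n*(-9*m^2 + 326*m + 355) - 50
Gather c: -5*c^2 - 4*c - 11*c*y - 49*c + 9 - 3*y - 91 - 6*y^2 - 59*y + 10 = -5*c^2 + c*(-11*y - 53) - 6*y^2 - 62*y - 72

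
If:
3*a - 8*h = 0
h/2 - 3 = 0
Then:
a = 16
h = 6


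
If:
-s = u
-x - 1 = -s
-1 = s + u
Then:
No Solution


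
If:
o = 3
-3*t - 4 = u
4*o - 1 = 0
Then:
No Solution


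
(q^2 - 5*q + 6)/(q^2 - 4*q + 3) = (q - 2)/(q - 1)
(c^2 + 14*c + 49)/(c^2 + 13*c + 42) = (c + 7)/(c + 6)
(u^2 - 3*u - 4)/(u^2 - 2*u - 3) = (u - 4)/(u - 3)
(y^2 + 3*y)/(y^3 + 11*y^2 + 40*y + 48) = y/(y^2 + 8*y + 16)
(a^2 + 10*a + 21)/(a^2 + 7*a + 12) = (a + 7)/(a + 4)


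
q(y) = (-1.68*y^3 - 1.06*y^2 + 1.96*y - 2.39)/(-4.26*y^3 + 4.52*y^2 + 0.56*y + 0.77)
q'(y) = (-5.04*y^2 - 2.12*y + 1.96)/(-4.26*y^3 + 4.52*y^2 + 0.56*y + 0.77) + (12.78*y^2 - 9.04*y - 0.56)*(-1.68*y^3 - 1.06*y^2 + 1.96*y - 2.39)/(-4.26*y^3 + 4.52*y^2 + 0.56*y + 0.77)^2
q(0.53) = -1.12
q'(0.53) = 0.81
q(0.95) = -1.69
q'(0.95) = -5.00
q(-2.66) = 0.15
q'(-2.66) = -0.10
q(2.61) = 0.80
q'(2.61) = -0.30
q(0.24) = -1.81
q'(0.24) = 4.32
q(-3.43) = 0.21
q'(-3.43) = -0.06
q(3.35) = 0.66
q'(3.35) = -0.12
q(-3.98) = 0.23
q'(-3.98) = -0.04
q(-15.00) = 0.35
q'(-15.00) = -0.00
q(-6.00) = 0.29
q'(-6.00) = -0.02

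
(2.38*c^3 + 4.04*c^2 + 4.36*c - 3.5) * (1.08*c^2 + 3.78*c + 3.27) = 2.5704*c^5 + 13.3596*c^4 + 27.7626*c^3 + 25.9116*c^2 + 1.0272*c - 11.445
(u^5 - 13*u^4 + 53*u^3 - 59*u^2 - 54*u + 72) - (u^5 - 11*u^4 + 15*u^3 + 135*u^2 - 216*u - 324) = -2*u^4 + 38*u^3 - 194*u^2 + 162*u + 396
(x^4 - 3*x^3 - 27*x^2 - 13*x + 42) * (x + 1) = x^5 - 2*x^4 - 30*x^3 - 40*x^2 + 29*x + 42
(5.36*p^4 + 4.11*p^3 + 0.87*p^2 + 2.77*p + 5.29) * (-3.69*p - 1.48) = -19.7784*p^5 - 23.0987*p^4 - 9.2931*p^3 - 11.5089*p^2 - 23.6197*p - 7.8292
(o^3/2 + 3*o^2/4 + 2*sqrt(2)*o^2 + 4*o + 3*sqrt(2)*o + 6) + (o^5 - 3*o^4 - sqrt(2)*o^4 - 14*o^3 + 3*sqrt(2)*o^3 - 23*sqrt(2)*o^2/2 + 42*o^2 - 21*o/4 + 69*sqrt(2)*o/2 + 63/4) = o^5 - 3*o^4 - sqrt(2)*o^4 - 27*o^3/2 + 3*sqrt(2)*o^3 - 19*sqrt(2)*o^2/2 + 171*o^2/4 - 5*o/4 + 75*sqrt(2)*o/2 + 87/4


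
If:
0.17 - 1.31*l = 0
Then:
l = 0.13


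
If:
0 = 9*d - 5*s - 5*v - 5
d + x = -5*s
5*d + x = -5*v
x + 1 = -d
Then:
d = 7/13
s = 1/5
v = -3/13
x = -20/13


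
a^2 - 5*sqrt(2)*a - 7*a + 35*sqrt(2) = (a - 7)*(a - 5*sqrt(2))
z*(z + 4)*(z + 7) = z^3 + 11*z^2 + 28*z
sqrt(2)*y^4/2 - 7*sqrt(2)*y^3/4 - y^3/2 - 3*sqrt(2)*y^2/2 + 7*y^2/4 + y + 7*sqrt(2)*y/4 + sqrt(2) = (y - 4)*(y + 1/2)*(y - sqrt(2))*(sqrt(2)*y/2 + 1/2)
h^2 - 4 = (h - 2)*(h + 2)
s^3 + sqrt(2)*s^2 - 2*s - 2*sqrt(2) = (s - sqrt(2))*(s + sqrt(2))^2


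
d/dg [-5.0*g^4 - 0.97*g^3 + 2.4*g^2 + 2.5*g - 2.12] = -20.0*g^3 - 2.91*g^2 + 4.8*g + 2.5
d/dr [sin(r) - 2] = cos(r)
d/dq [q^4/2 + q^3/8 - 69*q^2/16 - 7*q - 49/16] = 2*q^3 + 3*q^2/8 - 69*q/8 - 7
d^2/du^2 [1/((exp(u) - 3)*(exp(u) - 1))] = 4*(exp(3*u) - 3*exp(2*u) + exp(u) + 3)*exp(u)/(exp(6*u) - 12*exp(5*u) + 57*exp(4*u) - 136*exp(3*u) + 171*exp(2*u) - 108*exp(u) + 27)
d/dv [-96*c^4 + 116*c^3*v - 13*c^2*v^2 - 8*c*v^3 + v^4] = 116*c^3 - 26*c^2*v - 24*c*v^2 + 4*v^3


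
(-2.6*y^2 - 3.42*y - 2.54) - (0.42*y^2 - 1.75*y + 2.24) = -3.02*y^2 - 1.67*y - 4.78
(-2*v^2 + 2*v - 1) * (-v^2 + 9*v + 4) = 2*v^4 - 20*v^3 + 11*v^2 - v - 4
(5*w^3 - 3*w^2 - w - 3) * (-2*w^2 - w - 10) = -10*w^5 + w^4 - 45*w^3 + 37*w^2 + 13*w + 30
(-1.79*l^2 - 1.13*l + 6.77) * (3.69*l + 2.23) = -6.6051*l^3 - 8.1614*l^2 + 22.4614*l + 15.0971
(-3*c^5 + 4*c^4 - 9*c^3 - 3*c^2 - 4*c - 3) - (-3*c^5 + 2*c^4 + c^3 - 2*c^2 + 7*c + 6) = 2*c^4 - 10*c^3 - c^2 - 11*c - 9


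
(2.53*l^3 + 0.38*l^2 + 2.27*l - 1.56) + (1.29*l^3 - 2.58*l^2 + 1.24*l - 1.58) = 3.82*l^3 - 2.2*l^2 + 3.51*l - 3.14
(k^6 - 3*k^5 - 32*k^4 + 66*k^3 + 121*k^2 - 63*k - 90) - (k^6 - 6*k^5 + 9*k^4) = 3*k^5 - 41*k^4 + 66*k^3 + 121*k^2 - 63*k - 90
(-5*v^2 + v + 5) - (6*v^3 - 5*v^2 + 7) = -6*v^3 + v - 2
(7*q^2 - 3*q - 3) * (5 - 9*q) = -63*q^3 + 62*q^2 + 12*q - 15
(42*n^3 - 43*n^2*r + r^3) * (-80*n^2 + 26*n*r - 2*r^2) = -3360*n^5 + 4532*n^4*r - 1202*n^3*r^2 + 6*n^2*r^3 + 26*n*r^4 - 2*r^5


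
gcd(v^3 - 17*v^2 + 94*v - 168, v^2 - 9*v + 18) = v - 6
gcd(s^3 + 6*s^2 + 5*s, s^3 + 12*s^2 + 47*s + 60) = s + 5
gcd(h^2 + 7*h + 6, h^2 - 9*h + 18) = 1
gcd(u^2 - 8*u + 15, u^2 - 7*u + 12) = u - 3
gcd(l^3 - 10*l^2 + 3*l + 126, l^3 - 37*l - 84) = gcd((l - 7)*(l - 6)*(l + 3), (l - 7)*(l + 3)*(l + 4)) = l^2 - 4*l - 21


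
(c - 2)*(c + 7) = c^2 + 5*c - 14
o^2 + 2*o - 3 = (o - 1)*(o + 3)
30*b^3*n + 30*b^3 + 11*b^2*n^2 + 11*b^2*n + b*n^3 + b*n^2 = (5*b + n)*(6*b + n)*(b*n + b)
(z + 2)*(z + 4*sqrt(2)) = z^2 + 2*z + 4*sqrt(2)*z + 8*sqrt(2)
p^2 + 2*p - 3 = (p - 1)*(p + 3)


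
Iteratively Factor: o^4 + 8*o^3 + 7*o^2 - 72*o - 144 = (o + 3)*(o^3 + 5*o^2 - 8*o - 48) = (o + 3)*(o + 4)*(o^2 + o - 12) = (o - 3)*(o + 3)*(o + 4)*(o + 4)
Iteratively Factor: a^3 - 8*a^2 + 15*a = (a - 5)*(a^2 - 3*a) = a*(a - 5)*(a - 3)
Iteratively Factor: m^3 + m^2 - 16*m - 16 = (m + 4)*(m^2 - 3*m - 4) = (m + 1)*(m + 4)*(m - 4)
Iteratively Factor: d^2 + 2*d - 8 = (d + 4)*(d - 2)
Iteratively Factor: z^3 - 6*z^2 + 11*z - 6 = (z - 1)*(z^2 - 5*z + 6) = (z - 2)*(z - 1)*(z - 3)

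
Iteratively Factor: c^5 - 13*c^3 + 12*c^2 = (c + 4)*(c^4 - 4*c^3 + 3*c^2) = c*(c + 4)*(c^3 - 4*c^2 + 3*c) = c^2*(c + 4)*(c^2 - 4*c + 3) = c^2*(c - 3)*(c + 4)*(c - 1)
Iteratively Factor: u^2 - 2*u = (u)*(u - 2)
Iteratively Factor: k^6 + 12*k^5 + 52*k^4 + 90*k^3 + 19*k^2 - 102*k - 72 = (k + 2)*(k^5 + 10*k^4 + 32*k^3 + 26*k^2 - 33*k - 36) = (k + 1)*(k + 2)*(k^4 + 9*k^3 + 23*k^2 + 3*k - 36) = (k + 1)*(k + 2)*(k + 4)*(k^3 + 5*k^2 + 3*k - 9) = (k + 1)*(k + 2)*(k + 3)*(k + 4)*(k^2 + 2*k - 3) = (k + 1)*(k + 2)*(k + 3)^2*(k + 4)*(k - 1)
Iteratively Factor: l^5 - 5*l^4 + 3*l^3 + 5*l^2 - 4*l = (l + 1)*(l^4 - 6*l^3 + 9*l^2 - 4*l) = (l - 4)*(l + 1)*(l^3 - 2*l^2 + l) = (l - 4)*(l - 1)*(l + 1)*(l^2 - l) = (l - 4)*(l - 1)^2*(l + 1)*(l)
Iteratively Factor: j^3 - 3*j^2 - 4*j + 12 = (j - 3)*(j^2 - 4) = (j - 3)*(j + 2)*(j - 2)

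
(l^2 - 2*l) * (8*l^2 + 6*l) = 8*l^4 - 10*l^3 - 12*l^2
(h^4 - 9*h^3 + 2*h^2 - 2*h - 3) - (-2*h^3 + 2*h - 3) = h^4 - 7*h^3 + 2*h^2 - 4*h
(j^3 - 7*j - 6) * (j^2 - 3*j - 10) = j^5 - 3*j^4 - 17*j^3 + 15*j^2 + 88*j + 60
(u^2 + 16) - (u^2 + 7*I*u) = -7*I*u + 16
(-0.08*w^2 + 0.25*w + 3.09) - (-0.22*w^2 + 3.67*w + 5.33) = 0.14*w^2 - 3.42*w - 2.24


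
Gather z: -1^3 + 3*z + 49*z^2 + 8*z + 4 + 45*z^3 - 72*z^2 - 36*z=45*z^3 - 23*z^2 - 25*z + 3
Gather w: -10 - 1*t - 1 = -t - 11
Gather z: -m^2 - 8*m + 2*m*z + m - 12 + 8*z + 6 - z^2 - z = -m^2 - 7*m - z^2 + z*(2*m + 7) - 6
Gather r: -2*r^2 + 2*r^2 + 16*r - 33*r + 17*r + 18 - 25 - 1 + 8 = 0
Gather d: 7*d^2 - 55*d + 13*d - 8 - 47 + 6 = 7*d^2 - 42*d - 49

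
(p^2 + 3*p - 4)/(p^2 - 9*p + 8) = (p + 4)/(p - 8)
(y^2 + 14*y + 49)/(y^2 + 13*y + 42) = (y + 7)/(y + 6)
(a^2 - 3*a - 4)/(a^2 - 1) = (a - 4)/(a - 1)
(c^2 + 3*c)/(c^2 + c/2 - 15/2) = 2*c/(2*c - 5)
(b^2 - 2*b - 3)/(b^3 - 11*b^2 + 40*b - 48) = (b + 1)/(b^2 - 8*b + 16)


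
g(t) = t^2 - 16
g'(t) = 2*t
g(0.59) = -15.65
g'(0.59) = 1.18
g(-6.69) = 28.76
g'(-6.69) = -13.38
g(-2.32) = -10.62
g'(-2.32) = -4.64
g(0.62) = -15.62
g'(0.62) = 1.24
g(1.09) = -14.81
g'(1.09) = 2.18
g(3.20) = -5.76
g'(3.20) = 6.40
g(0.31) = -15.90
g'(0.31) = 0.62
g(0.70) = -15.51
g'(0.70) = 1.40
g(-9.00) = 65.00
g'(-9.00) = -18.00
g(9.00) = 65.00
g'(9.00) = 18.00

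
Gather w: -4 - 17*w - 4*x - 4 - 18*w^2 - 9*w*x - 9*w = -18*w^2 + w*(-9*x - 26) - 4*x - 8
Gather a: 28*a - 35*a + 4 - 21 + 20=3 - 7*a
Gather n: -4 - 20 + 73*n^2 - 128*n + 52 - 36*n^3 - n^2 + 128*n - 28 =-36*n^3 + 72*n^2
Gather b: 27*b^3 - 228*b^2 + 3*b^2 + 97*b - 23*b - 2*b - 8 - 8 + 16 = 27*b^3 - 225*b^2 + 72*b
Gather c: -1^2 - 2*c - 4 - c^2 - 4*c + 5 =-c^2 - 6*c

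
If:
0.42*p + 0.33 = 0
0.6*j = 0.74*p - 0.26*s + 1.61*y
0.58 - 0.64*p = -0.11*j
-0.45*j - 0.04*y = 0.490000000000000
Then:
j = -9.84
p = -0.79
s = 630.40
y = 98.50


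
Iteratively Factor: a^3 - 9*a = (a + 3)*(a^2 - 3*a) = a*(a + 3)*(a - 3)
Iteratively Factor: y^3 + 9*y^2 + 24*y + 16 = (y + 1)*(y^2 + 8*y + 16) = (y + 1)*(y + 4)*(y + 4)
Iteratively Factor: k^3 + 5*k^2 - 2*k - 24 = (k + 3)*(k^2 + 2*k - 8) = (k - 2)*(k + 3)*(k + 4)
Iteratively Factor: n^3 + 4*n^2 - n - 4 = (n - 1)*(n^2 + 5*n + 4) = (n - 1)*(n + 4)*(n + 1)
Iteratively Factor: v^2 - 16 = (v + 4)*(v - 4)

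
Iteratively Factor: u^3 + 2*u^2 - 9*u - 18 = (u + 3)*(u^2 - u - 6) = (u - 3)*(u + 3)*(u + 2)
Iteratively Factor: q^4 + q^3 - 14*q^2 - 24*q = (q + 3)*(q^3 - 2*q^2 - 8*q) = (q + 2)*(q + 3)*(q^2 - 4*q) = (q - 4)*(q + 2)*(q + 3)*(q)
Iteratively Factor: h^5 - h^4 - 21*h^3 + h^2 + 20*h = (h)*(h^4 - h^3 - 21*h^2 + h + 20) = h*(h - 1)*(h^3 - 21*h - 20) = h*(h - 1)*(h + 4)*(h^2 - 4*h - 5) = h*(h - 5)*(h - 1)*(h + 4)*(h + 1)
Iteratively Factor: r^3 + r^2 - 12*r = (r)*(r^2 + r - 12) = r*(r + 4)*(r - 3)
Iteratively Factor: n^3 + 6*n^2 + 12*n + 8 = (n + 2)*(n^2 + 4*n + 4) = (n + 2)^2*(n + 2)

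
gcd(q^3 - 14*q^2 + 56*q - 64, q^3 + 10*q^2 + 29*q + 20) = 1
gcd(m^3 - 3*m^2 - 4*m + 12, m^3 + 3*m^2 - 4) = m + 2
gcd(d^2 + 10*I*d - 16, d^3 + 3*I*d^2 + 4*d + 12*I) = d + 2*I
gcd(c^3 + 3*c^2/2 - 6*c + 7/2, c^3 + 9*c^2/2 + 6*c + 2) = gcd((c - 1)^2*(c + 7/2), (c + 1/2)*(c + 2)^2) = 1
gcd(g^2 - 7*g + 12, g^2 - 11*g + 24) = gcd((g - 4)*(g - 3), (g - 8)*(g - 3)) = g - 3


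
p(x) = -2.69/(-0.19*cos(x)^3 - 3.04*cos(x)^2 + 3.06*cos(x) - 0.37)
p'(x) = -2.69*(-0.57*sin(x)*cos(x)^2 - 6.08*sin(x)*cos(x) + 3.06*sin(x))/(-0.19*cos(x)^3 - 3.04*cos(x)^2 + 3.06*cos(x) - 0.37)^2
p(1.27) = -10.16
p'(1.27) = -44.28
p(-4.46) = 2.04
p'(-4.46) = -6.78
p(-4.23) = 1.11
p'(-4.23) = -2.33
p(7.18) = -8.69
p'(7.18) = 20.99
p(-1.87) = 1.76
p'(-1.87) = 5.27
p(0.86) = -9.62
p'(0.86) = 29.97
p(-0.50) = 17.44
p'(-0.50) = -147.10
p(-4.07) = 0.83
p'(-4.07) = -1.32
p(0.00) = 4.98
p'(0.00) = 0.00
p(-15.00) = 0.62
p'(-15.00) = 0.67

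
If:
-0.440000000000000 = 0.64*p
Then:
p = -0.69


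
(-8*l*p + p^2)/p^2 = (-8*l + p)/p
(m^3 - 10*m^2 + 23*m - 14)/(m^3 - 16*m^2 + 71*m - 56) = (m - 2)/(m - 8)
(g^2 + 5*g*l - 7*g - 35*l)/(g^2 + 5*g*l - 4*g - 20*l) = (g - 7)/(g - 4)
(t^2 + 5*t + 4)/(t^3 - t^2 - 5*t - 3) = (t + 4)/(t^2 - 2*t - 3)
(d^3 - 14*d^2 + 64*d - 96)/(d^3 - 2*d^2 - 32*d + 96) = (d - 6)/(d + 6)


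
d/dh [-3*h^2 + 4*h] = 4 - 6*h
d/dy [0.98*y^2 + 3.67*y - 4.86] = 1.96*y + 3.67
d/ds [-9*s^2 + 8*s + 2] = 8 - 18*s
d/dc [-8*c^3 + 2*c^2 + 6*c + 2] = -24*c^2 + 4*c + 6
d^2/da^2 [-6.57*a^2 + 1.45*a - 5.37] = -13.1400000000000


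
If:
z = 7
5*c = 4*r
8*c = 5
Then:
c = 5/8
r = 25/32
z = 7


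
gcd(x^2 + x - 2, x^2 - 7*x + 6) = x - 1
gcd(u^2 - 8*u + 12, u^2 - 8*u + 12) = u^2 - 8*u + 12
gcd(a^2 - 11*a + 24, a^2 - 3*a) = a - 3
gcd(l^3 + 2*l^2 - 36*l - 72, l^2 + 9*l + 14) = l + 2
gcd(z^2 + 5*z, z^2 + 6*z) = z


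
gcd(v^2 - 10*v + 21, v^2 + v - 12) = v - 3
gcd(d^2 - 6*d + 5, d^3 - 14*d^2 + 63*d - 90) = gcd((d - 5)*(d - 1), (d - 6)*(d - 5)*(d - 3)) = d - 5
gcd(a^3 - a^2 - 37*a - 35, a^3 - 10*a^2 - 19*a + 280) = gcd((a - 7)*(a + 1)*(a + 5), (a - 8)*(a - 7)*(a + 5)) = a^2 - 2*a - 35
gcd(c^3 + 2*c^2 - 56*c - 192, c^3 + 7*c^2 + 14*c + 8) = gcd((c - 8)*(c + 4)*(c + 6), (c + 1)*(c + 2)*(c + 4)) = c + 4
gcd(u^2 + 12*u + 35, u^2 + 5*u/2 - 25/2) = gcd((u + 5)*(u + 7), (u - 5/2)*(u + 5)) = u + 5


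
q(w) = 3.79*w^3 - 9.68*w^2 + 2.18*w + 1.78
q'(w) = 11.37*w^2 - 19.36*w + 2.18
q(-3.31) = -248.93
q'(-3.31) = 190.83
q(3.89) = 86.88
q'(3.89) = 98.92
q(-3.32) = -250.85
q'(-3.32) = 191.78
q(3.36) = 43.59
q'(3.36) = 65.49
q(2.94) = 20.83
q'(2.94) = 43.54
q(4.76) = 201.58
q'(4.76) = 167.64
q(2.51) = 6.20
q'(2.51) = 25.22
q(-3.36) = -258.59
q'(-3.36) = 195.59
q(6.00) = 485.02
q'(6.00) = 295.34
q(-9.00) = -3564.83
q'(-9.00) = 1097.39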